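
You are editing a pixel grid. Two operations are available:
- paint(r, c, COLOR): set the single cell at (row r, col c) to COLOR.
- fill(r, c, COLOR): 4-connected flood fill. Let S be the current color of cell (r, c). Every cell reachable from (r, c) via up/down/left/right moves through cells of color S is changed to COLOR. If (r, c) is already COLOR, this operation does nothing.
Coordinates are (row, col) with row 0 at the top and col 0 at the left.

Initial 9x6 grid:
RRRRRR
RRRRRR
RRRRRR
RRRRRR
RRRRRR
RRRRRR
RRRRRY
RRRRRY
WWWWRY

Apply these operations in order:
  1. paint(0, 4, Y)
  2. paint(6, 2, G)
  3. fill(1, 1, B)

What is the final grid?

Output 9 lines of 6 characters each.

After op 1 paint(0,4,Y):
RRRRYR
RRRRRR
RRRRRR
RRRRRR
RRRRRR
RRRRRR
RRRRRY
RRRRRY
WWWWRY
After op 2 paint(6,2,G):
RRRRYR
RRRRRR
RRRRRR
RRRRRR
RRRRRR
RRRRRR
RRGRRY
RRRRRY
WWWWRY
After op 3 fill(1,1,B) [45 cells changed]:
BBBBYB
BBBBBB
BBBBBB
BBBBBB
BBBBBB
BBBBBB
BBGBBY
BBBBBY
WWWWBY

Answer: BBBBYB
BBBBBB
BBBBBB
BBBBBB
BBBBBB
BBBBBB
BBGBBY
BBBBBY
WWWWBY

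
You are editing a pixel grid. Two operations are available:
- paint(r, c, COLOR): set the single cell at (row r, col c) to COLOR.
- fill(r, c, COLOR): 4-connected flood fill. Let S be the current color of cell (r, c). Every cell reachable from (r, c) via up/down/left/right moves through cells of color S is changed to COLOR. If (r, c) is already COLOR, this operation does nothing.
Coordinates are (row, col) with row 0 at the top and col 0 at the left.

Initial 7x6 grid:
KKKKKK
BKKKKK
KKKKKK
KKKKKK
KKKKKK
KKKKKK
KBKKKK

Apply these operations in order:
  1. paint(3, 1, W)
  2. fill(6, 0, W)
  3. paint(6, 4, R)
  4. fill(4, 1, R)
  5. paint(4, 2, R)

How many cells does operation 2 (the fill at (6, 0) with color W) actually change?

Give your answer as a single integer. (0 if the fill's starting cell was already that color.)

Answer: 39

Derivation:
After op 1 paint(3,1,W):
KKKKKK
BKKKKK
KKKKKK
KWKKKK
KKKKKK
KKKKKK
KBKKKK
After op 2 fill(6,0,W) [39 cells changed]:
WWWWWW
BWWWWW
WWWWWW
WWWWWW
WWWWWW
WWWWWW
WBWWWW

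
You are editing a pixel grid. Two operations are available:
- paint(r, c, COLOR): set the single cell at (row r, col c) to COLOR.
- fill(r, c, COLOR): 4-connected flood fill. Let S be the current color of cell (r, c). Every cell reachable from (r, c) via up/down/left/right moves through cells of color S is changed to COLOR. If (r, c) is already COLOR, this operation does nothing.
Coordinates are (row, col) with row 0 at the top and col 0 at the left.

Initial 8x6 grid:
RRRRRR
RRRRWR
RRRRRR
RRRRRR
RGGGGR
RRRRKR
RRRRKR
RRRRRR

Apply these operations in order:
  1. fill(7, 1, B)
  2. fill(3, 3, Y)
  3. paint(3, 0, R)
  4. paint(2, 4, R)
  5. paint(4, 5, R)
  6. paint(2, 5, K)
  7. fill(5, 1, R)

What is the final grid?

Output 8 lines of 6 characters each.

Answer: YYYYYY
YYYYWY
YYYYRK
RYYYYY
RGGGGR
RRRRKR
RRRRKR
RRRRRR

Derivation:
After op 1 fill(7,1,B) [41 cells changed]:
BBBBBB
BBBBWB
BBBBBB
BBBBBB
BGGGGB
BBBBKB
BBBBKB
BBBBBB
After op 2 fill(3,3,Y) [41 cells changed]:
YYYYYY
YYYYWY
YYYYYY
YYYYYY
YGGGGY
YYYYKY
YYYYKY
YYYYYY
After op 3 paint(3,0,R):
YYYYYY
YYYYWY
YYYYYY
RYYYYY
YGGGGY
YYYYKY
YYYYKY
YYYYYY
After op 4 paint(2,4,R):
YYYYYY
YYYYWY
YYYYRY
RYYYYY
YGGGGY
YYYYKY
YYYYKY
YYYYYY
After op 5 paint(4,5,R):
YYYYYY
YYYYWY
YYYYRY
RYYYYY
YGGGGR
YYYYKY
YYYYKY
YYYYYY
After op 6 paint(2,5,K):
YYYYYY
YYYYWY
YYYYRK
RYYYYY
YGGGGR
YYYYKY
YYYYKY
YYYYYY
After op 7 fill(5,1,R) [17 cells changed]:
YYYYYY
YYYYWY
YYYYRK
RYYYYY
RGGGGR
RRRRKR
RRRRKR
RRRRRR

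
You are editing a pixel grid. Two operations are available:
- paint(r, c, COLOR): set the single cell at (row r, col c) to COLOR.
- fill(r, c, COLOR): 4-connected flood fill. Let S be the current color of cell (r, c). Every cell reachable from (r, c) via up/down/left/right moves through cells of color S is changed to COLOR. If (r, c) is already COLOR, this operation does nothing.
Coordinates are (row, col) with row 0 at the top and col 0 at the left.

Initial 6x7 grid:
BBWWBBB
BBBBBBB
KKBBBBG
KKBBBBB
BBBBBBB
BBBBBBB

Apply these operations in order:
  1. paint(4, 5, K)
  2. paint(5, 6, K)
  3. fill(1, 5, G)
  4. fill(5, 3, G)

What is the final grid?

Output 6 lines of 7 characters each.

Answer: GGWWGGG
GGGGGGG
KKGGGGG
KKGGGGG
GGGGGKG
GGGGGGK

Derivation:
After op 1 paint(4,5,K):
BBWWBBB
BBBBBBB
KKBBBBG
KKBBBBB
BBBBBKB
BBBBBBB
After op 2 paint(5,6,K):
BBWWBBB
BBBBBBB
KKBBBBG
KKBBBBB
BBBBBKB
BBBBBBK
After op 3 fill(1,5,G) [33 cells changed]:
GGWWGGG
GGGGGGG
KKGGGGG
KKGGGGG
GGGGGKG
GGGGGGK
After op 4 fill(5,3,G) [0 cells changed]:
GGWWGGG
GGGGGGG
KKGGGGG
KKGGGGG
GGGGGKG
GGGGGGK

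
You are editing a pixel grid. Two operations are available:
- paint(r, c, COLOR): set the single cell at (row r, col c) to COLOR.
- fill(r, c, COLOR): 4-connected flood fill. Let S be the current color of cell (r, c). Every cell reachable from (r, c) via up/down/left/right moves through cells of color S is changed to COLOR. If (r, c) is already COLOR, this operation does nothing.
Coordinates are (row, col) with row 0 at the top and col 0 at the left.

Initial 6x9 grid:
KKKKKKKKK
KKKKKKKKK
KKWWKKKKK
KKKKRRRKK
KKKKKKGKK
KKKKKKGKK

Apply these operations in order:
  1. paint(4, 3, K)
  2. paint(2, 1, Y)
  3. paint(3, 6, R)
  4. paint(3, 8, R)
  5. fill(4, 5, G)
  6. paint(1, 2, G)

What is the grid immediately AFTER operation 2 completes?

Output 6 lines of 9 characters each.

Answer: KKKKKKKKK
KKKKKKKKK
KYWWKKKKK
KKKKRRRKK
KKKKKKGKK
KKKKKKGKK

Derivation:
After op 1 paint(4,3,K):
KKKKKKKKK
KKKKKKKKK
KKWWKKKKK
KKKKRRRKK
KKKKKKGKK
KKKKKKGKK
After op 2 paint(2,1,Y):
KKKKKKKKK
KKKKKKKKK
KYWWKKKKK
KKKKRRRKK
KKKKKKGKK
KKKKKKGKK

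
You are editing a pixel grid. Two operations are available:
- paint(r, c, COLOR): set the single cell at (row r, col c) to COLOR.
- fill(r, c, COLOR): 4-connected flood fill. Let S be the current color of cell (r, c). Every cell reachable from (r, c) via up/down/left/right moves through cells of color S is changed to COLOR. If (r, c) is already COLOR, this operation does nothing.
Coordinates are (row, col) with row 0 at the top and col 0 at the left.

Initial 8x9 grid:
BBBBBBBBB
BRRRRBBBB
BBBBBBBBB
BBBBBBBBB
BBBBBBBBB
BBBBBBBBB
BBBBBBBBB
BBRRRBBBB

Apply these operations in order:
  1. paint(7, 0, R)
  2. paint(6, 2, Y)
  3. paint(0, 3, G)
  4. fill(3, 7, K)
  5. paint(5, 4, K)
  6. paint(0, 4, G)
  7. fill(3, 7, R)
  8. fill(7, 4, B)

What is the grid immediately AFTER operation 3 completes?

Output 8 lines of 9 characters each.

After op 1 paint(7,0,R):
BBBBBBBBB
BRRRRBBBB
BBBBBBBBB
BBBBBBBBB
BBBBBBBBB
BBBBBBBBB
BBBBBBBBB
RBRRRBBBB
After op 2 paint(6,2,Y):
BBBBBBBBB
BRRRRBBBB
BBBBBBBBB
BBBBBBBBB
BBBBBBBBB
BBBBBBBBB
BBYBBBBBB
RBRRRBBBB
After op 3 paint(0,3,G):
BBBGBBBBB
BRRRRBBBB
BBBBBBBBB
BBBBBBBBB
BBBBBBBBB
BBBBBBBBB
BBYBBBBBB
RBRRRBBBB

Answer: BBBGBBBBB
BRRRRBBBB
BBBBBBBBB
BBBBBBBBB
BBBBBBBBB
BBBBBBBBB
BBYBBBBBB
RBRRRBBBB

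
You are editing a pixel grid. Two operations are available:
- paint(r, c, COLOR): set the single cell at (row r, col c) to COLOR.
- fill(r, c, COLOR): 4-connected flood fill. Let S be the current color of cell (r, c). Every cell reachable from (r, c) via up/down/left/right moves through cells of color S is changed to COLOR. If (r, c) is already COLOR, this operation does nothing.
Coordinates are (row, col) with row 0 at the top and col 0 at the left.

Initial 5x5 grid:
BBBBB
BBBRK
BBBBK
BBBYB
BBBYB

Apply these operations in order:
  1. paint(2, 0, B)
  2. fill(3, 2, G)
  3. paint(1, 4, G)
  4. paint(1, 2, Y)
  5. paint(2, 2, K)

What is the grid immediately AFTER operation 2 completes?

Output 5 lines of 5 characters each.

After op 1 paint(2,0,B):
BBBBB
BBBRK
BBBBK
BBBYB
BBBYB
After op 2 fill(3,2,G) [18 cells changed]:
GGGGG
GGGRK
GGGGK
GGGYB
GGGYB

Answer: GGGGG
GGGRK
GGGGK
GGGYB
GGGYB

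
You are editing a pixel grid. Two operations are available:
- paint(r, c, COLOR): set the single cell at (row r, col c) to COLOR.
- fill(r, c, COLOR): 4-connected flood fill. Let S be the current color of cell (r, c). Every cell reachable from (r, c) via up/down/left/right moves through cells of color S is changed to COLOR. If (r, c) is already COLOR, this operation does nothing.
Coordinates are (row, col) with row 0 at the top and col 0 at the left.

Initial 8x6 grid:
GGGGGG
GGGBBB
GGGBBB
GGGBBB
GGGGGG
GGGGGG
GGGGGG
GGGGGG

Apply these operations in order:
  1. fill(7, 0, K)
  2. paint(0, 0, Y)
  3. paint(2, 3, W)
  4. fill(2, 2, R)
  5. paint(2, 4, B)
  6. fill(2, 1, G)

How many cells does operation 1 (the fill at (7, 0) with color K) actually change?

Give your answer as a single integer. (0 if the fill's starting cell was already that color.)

After op 1 fill(7,0,K) [39 cells changed]:
KKKKKK
KKKBBB
KKKBBB
KKKBBB
KKKKKK
KKKKKK
KKKKKK
KKKKKK

Answer: 39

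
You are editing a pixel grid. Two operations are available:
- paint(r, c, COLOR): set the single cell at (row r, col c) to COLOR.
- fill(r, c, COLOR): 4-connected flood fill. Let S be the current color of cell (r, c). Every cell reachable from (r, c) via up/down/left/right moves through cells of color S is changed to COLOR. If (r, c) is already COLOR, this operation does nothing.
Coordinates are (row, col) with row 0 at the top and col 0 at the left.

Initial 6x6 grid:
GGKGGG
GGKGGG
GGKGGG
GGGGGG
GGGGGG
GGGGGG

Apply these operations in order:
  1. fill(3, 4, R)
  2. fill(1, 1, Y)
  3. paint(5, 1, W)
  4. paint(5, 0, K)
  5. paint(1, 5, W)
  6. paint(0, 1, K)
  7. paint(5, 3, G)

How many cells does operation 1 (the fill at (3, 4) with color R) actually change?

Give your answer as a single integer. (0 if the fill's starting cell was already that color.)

After op 1 fill(3,4,R) [33 cells changed]:
RRKRRR
RRKRRR
RRKRRR
RRRRRR
RRRRRR
RRRRRR

Answer: 33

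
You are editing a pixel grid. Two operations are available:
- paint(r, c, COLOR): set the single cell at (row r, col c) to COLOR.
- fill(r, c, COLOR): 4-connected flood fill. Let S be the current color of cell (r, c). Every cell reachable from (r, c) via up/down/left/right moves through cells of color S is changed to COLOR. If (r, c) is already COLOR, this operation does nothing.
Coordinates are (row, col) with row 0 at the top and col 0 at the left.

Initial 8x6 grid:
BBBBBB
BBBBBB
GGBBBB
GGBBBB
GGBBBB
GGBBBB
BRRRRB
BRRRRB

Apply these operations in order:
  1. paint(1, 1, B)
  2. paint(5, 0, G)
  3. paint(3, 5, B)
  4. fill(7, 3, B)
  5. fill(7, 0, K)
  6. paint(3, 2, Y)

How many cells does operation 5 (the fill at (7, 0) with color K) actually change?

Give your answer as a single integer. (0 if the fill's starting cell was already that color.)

After op 1 paint(1,1,B):
BBBBBB
BBBBBB
GGBBBB
GGBBBB
GGBBBB
GGBBBB
BRRRRB
BRRRRB
After op 2 paint(5,0,G):
BBBBBB
BBBBBB
GGBBBB
GGBBBB
GGBBBB
GGBBBB
BRRRRB
BRRRRB
After op 3 paint(3,5,B):
BBBBBB
BBBBBB
GGBBBB
GGBBBB
GGBBBB
GGBBBB
BRRRRB
BRRRRB
After op 4 fill(7,3,B) [8 cells changed]:
BBBBBB
BBBBBB
GGBBBB
GGBBBB
GGBBBB
GGBBBB
BBBBBB
BBBBBB
After op 5 fill(7,0,K) [40 cells changed]:
KKKKKK
KKKKKK
GGKKKK
GGKKKK
GGKKKK
GGKKKK
KKKKKK
KKKKKK

Answer: 40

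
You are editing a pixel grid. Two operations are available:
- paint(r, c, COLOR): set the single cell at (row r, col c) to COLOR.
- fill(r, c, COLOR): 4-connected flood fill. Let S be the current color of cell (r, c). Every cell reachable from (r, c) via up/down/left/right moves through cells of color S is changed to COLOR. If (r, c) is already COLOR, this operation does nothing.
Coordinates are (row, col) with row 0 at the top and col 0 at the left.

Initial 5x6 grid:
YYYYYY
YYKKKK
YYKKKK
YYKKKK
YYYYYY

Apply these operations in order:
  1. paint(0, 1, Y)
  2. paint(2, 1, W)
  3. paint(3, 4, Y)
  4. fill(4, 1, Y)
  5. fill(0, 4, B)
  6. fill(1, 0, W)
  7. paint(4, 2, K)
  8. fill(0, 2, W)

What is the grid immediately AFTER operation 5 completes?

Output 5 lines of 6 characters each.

Answer: BBBBBB
BBKKKK
BWKKKK
BBKKBK
BBBBBB

Derivation:
After op 1 paint(0,1,Y):
YYYYYY
YYKKKK
YYKKKK
YYKKKK
YYYYYY
After op 2 paint(2,1,W):
YYYYYY
YYKKKK
YWKKKK
YYKKKK
YYYYYY
After op 3 paint(3,4,Y):
YYYYYY
YYKKKK
YWKKKK
YYKKYK
YYYYYY
After op 4 fill(4,1,Y) [0 cells changed]:
YYYYYY
YYKKKK
YWKKKK
YYKKYK
YYYYYY
After op 5 fill(0,4,B) [18 cells changed]:
BBBBBB
BBKKKK
BWKKKK
BBKKBK
BBBBBB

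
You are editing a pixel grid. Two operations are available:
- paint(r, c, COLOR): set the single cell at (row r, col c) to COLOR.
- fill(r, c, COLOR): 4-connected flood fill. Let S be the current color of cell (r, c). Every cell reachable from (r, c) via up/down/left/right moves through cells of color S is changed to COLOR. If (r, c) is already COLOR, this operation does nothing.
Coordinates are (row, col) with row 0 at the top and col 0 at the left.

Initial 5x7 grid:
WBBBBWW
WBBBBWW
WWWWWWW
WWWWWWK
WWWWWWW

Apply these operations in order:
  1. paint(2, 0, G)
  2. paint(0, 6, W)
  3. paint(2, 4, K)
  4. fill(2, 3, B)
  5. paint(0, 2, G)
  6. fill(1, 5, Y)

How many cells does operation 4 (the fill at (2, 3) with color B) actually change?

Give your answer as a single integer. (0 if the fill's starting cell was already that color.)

Answer: 22

Derivation:
After op 1 paint(2,0,G):
WBBBBWW
WBBBBWW
GWWWWWW
WWWWWWK
WWWWWWW
After op 2 paint(0,6,W):
WBBBBWW
WBBBBWW
GWWWWWW
WWWWWWK
WWWWWWW
After op 3 paint(2,4,K):
WBBBBWW
WBBBBWW
GWWWKWW
WWWWWWK
WWWWWWW
After op 4 fill(2,3,B) [22 cells changed]:
WBBBBBB
WBBBBBB
GBBBKBB
BBBBBBK
BBBBBBB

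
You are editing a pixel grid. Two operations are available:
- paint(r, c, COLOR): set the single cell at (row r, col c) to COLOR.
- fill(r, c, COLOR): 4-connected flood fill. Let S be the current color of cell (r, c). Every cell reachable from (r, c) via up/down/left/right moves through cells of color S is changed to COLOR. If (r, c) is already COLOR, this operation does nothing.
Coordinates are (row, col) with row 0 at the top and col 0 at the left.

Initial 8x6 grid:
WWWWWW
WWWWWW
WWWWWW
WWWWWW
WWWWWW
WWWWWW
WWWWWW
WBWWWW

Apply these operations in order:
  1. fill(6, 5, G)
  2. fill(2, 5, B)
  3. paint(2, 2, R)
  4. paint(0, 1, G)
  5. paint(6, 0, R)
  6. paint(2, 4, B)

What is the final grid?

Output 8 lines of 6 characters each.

After op 1 fill(6,5,G) [47 cells changed]:
GGGGGG
GGGGGG
GGGGGG
GGGGGG
GGGGGG
GGGGGG
GGGGGG
GBGGGG
After op 2 fill(2,5,B) [47 cells changed]:
BBBBBB
BBBBBB
BBBBBB
BBBBBB
BBBBBB
BBBBBB
BBBBBB
BBBBBB
After op 3 paint(2,2,R):
BBBBBB
BBBBBB
BBRBBB
BBBBBB
BBBBBB
BBBBBB
BBBBBB
BBBBBB
After op 4 paint(0,1,G):
BGBBBB
BBBBBB
BBRBBB
BBBBBB
BBBBBB
BBBBBB
BBBBBB
BBBBBB
After op 5 paint(6,0,R):
BGBBBB
BBBBBB
BBRBBB
BBBBBB
BBBBBB
BBBBBB
RBBBBB
BBBBBB
After op 6 paint(2,4,B):
BGBBBB
BBBBBB
BBRBBB
BBBBBB
BBBBBB
BBBBBB
RBBBBB
BBBBBB

Answer: BGBBBB
BBBBBB
BBRBBB
BBBBBB
BBBBBB
BBBBBB
RBBBBB
BBBBBB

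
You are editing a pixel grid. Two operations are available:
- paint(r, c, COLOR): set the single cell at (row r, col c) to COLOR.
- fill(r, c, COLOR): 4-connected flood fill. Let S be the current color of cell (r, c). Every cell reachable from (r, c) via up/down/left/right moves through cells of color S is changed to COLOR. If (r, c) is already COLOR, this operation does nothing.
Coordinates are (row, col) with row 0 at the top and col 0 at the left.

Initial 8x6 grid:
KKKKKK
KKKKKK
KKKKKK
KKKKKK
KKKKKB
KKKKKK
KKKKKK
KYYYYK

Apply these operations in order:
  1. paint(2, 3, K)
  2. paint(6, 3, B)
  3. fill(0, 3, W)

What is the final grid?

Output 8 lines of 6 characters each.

Answer: WWWWWW
WWWWWW
WWWWWW
WWWWWW
WWWWWB
WWWWWW
WWWBWW
WYYYYW

Derivation:
After op 1 paint(2,3,K):
KKKKKK
KKKKKK
KKKKKK
KKKKKK
KKKKKB
KKKKKK
KKKKKK
KYYYYK
After op 2 paint(6,3,B):
KKKKKK
KKKKKK
KKKKKK
KKKKKK
KKKKKB
KKKKKK
KKKBKK
KYYYYK
After op 3 fill(0,3,W) [42 cells changed]:
WWWWWW
WWWWWW
WWWWWW
WWWWWW
WWWWWB
WWWWWW
WWWBWW
WYYYYW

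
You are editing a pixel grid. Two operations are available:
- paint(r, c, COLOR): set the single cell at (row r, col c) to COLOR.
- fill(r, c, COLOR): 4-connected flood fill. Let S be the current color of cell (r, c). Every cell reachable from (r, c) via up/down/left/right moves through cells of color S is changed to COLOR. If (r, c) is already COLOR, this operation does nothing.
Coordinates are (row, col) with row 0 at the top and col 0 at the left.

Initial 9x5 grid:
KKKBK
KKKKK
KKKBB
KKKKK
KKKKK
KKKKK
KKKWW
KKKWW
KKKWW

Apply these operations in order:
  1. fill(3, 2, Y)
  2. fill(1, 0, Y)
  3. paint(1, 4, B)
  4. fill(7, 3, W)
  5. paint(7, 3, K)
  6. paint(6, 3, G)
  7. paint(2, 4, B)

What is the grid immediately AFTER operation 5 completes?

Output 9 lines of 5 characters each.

Answer: YYYBY
YYYYB
YYYBB
YYYYY
YYYYY
YYYYY
YYYWW
YYYKW
YYYWW

Derivation:
After op 1 fill(3,2,Y) [36 cells changed]:
YYYBY
YYYYY
YYYBB
YYYYY
YYYYY
YYYYY
YYYWW
YYYWW
YYYWW
After op 2 fill(1,0,Y) [0 cells changed]:
YYYBY
YYYYY
YYYBB
YYYYY
YYYYY
YYYYY
YYYWW
YYYWW
YYYWW
After op 3 paint(1,4,B):
YYYBY
YYYYB
YYYBB
YYYYY
YYYYY
YYYYY
YYYWW
YYYWW
YYYWW
After op 4 fill(7,3,W) [0 cells changed]:
YYYBY
YYYYB
YYYBB
YYYYY
YYYYY
YYYYY
YYYWW
YYYWW
YYYWW
After op 5 paint(7,3,K):
YYYBY
YYYYB
YYYBB
YYYYY
YYYYY
YYYYY
YYYWW
YYYKW
YYYWW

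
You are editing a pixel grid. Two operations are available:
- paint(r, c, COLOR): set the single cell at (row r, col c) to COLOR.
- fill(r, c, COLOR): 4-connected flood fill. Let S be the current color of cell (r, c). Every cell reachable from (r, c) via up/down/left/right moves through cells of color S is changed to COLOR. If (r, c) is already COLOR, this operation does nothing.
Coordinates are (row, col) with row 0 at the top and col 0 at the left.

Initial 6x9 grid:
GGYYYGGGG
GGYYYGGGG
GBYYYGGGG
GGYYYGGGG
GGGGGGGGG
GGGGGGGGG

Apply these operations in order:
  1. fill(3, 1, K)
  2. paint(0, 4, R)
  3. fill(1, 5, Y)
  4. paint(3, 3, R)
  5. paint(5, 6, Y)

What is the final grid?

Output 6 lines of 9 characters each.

Answer: YYYYRYYYY
YYYYYYYYY
YBYYYYYYY
YYYRYYYYY
YYYYYYYYY
YYYYYYYYY

Derivation:
After op 1 fill(3,1,K) [41 cells changed]:
KKYYYKKKK
KKYYYKKKK
KBYYYKKKK
KKYYYKKKK
KKKKKKKKK
KKKKKKKKK
After op 2 paint(0,4,R):
KKYYRKKKK
KKYYYKKKK
KBYYYKKKK
KKYYYKKKK
KKKKKKKKK
KKKKKKKKK
After op 3 fill(1,5,Y) [41 cells changed]:
YYYYRYYYY
YYYYYYYYY
YBYYYYYYY
YYYYYYYYY
YYYYYYYYY
YYYYYYYYY
After op 4 paint(3,3,R):
YYYYRYYYY
YYYYYYYYY
YBYYYYYYY
YYYRYYYYY
YYYYYYYYY
YYYYYYYYY
After op 5 paint(5,6,Y):
YYYYRYYYY
YYYYYYYYY
YBYYYYYYY
YYYRYYYYY
YYYYYYYYY
YYYYYYYYY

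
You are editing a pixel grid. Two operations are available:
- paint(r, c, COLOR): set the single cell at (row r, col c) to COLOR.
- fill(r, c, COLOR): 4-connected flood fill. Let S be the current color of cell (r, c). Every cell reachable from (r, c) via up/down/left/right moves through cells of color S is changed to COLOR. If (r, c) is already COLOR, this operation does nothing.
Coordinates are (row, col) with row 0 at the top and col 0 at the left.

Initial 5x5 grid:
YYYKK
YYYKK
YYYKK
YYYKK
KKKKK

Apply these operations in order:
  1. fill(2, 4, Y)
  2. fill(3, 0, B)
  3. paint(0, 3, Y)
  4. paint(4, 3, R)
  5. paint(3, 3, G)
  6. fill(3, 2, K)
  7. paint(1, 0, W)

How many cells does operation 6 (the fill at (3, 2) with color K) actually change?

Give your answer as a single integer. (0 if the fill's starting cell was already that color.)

After op 1 fill(2,4,Y) [13 cells changed]:
YYYYY
YYYYY
YYYYY
YYYYY
YYYYY
After op 2 fill(3,0,B) [25 cells changed]:
BBBBB
BBBBB
BBBBB
BBBBB
BBBBB
After op 3 paint(0,3,Y):
BBBYB
BBBBB
BBBBB
BBBBB
BBBBB
After op 4 paint(4,3,R):
BBBYB
BBBBB
BBBBB
BBBBB
BBBRB
After op 5 paint(3,3,G):
BBBYB
BBBBB
BBBBB
BBBGB
BBBRB
After op 6 fill(3,2,K) [22 cells changed]:
KKKYK
KKKKK
KKKKK
KKKGK
KKKRK

Answer: 22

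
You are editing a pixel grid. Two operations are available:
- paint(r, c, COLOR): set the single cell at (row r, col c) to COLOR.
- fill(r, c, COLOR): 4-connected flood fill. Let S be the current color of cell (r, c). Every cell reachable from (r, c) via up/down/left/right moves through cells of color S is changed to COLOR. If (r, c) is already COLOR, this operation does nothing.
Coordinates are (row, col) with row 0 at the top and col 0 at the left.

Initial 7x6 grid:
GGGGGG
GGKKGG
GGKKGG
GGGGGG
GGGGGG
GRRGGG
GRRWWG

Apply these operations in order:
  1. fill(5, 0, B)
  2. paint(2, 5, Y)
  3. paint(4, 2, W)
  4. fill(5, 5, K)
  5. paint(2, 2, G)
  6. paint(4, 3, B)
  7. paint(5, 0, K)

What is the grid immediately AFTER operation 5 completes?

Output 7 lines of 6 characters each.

After op 1 fill(5,0,B) [32 cells changed]:
BBBBBB
BBKKBB
BBKKBB
BBBBBB
BBBBBB
BRRBBB
BRRWWB
After op 2 paint(2,5,Y):
BBBBBB
BBKKBB
BBKKBY
BBBBBB
BBBBBB
BRRBBB
BRRWWB
After op 3 paint(4,2,W):
BBBBBB
BBKKBB
BBKKBY
BBBBBB
BBWBBB
BRRBBB
BRRWWB
After op 4 fill(5,5,K) [30 cells changed]:
KKKKKK
KKKKKK
KKKKKY
KKKKKK
KKWKKK
KRRKKK
KRRWWK
After op 5 paint(2,2,G):
KKKKKK
KKKKKK
KKGKKY
KKKKKK
KKWKKK
KRRKKK
KRRWWK

Answer: KKKKKK
KKKKKK
KKGKKY
KKKKKK
KKWKKK
KRRKKK
KRRWWK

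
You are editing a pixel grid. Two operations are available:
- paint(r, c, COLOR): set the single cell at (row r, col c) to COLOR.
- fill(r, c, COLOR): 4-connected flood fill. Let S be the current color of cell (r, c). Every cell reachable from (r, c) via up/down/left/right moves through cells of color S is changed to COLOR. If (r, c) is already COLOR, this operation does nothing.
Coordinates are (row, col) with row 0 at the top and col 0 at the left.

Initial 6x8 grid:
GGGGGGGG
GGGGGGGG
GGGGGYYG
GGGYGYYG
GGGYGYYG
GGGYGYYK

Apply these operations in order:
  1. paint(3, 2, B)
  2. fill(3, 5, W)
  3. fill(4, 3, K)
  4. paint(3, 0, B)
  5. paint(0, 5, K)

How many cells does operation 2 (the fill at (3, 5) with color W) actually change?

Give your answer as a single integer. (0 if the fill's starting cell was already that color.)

Answer: 8

Derivation:
After op 1 paint(3,2,B):
GGGGGGGG
GGGGGGGG
GGGGGYYG
GGBYGYYG
GGGYGYYG
GGGYGYYK
After op 2 fill(3,5,W) [8 cells changed]:
GGGGGGGG
GGGGGGGG
GGGGGWWG
GGBYGWWG
GGGYGWWG
GGGYGWWK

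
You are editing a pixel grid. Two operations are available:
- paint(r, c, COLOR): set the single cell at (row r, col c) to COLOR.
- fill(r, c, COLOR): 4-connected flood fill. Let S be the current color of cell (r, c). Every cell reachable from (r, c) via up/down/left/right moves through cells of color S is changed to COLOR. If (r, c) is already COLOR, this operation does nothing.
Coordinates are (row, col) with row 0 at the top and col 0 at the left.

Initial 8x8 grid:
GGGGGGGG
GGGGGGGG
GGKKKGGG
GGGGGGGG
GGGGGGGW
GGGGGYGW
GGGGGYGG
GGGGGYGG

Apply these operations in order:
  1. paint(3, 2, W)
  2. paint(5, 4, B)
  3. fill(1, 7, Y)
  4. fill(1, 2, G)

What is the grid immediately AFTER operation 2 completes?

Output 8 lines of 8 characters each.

Answer: GGGGGGGG
GGGGGGGG
GGKKKGGG
GGWGGGGG
GGGGGGGW
GGGGBYGW
GGGGGYGG
GGGGGYGG

Derivation:
After op 1 paint(3,2,W):
GGGGGGGG
GGGGGGGG
GGKKKGGG
GGWGGGGG
GGGGGGGW
GGGGGYGW
GGGGGYGG
GGGGGYGG
After op 2 paint(5,4,B):
GGGGGGGG
GGGGGGGG
GGKKKGGG
GGWGGGGG
GGGGGGGW
GGGGBYGW
GGGGGYGG
GGGGGYGG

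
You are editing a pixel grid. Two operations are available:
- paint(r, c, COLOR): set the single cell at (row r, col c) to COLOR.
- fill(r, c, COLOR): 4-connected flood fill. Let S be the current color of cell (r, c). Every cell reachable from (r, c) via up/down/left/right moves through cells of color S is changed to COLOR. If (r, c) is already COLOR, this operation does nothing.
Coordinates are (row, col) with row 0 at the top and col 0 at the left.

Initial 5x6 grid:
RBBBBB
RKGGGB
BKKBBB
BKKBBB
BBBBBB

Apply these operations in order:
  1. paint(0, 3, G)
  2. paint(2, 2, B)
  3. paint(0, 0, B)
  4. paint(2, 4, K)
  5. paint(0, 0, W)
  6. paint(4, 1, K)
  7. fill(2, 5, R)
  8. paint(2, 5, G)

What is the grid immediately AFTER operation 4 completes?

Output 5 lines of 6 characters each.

Answer: BBBGBB
RKGGGB
BKBBKB
BKKBBB
BBBBBB

Derivation:
After op 1 paint(0,3,G):
RBBGBB
RKGGGB
BKKBBB
BKKBBB
BBBBBB
After op 2 paint(2,2,B):
RBBGBB
RKGGGB
BKBBBB
BKKBBB
BBBBBB
After op 3 paint(0,0,B):
BBBGBB
RKGGGB
BKBBBB
BKKBBB
BBBBBB
After op 4 paint(2,4,K):
BBBGBB
RKGGGB
BKBBKB
BKKBBB
BBBBBB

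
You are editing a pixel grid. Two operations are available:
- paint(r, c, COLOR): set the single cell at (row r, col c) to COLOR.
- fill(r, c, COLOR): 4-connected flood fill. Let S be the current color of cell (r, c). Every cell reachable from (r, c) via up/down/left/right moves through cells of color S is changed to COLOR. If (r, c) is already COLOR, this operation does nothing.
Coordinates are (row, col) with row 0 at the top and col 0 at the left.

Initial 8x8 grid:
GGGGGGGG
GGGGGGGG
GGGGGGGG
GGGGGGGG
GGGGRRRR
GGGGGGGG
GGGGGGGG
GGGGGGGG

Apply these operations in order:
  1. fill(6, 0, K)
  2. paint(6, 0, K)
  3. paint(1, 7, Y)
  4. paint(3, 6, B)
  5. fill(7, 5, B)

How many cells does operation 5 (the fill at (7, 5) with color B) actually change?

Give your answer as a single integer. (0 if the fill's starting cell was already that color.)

Answer: 58

Derivation:
After op 1 fill(6,0,K) [60 cells changed]:
KKKKKKKK
KKKKKKKK
KKKKKKKK
KKKKKKKK
KKKKRRRR
KKKKKKKK
KKKKKKKK
KKKKKKKK
After op 2 paint(6,0,K):
KKKKKKKK
KKKKKKKK
KKKKKKKK
KKKKKKKK
KKKKRRRR
KKKKKKKK
KKKKKKKK
KKKKKKKK
After op 3 paint(1,7,Y):
KKKKKKKK
KKKKKKKY
KKKKKKKK
KKKKKKKK
KKKKRRRR
KKKKKKKK
KKKKKKKK
KKKKKKKK
After op 4 paint(3,6,B):
KKKKKKKK
KKKKKKKY
KKKKKKKK
KKKKKKBK
KKKKRRRR
KKKKKKKK
KKKKKKKK
KKKKKKKK
After op 5 fill(7,5,B) [58 cells changed]:
BBBBBBBB
BBBBBBBY
BBBBBBBB
BBBBBBBB
BBBBRRRR
BBBBBBBB
BBBBBBBB
BBBBBBBB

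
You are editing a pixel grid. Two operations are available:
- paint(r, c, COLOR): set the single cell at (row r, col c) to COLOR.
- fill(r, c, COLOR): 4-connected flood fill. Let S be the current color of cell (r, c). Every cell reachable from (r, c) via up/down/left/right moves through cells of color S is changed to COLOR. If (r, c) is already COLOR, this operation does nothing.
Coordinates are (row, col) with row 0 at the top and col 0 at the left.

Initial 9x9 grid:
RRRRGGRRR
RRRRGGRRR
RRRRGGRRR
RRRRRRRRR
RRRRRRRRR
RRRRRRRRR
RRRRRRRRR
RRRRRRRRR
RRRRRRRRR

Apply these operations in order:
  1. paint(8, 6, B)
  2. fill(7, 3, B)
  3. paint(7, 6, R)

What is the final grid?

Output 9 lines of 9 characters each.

After op 1 paint(8,6,B):
RRRRGGRRR
RRRRGGRRR
RRRRGGRRR
RRRRRRRRR
RRRRRRRRR
RRRRRRRRR
RRRRRRRRR
RRRRRRRRR
RRRRRRBRR
After op 2 fill(7,3,B) [74 cells changed]:
BBBBGGBBB
BBBBGGBBB
BBBBGGBBB
BBBBBBBBB
BBBBBBBBB
BBBBBBBBB
BBBBBBBBB
BBBBBBBBB
BBBBBBBBB
After op 3 paint(7,6,R):
BBBBGGBBB
BBBBGGBBB
BBBBGGBBB
BBBBBBBBB
BBBBBBBBB
BBBBBBBBB
BBBBBBBBB
BBBBBBRBB
BBBBBBBBB

Answer: BBBBGGBBB
BBBBGGBBB
BBBBGGBBB
BBBBBBBBB
BBBBBBBBB
BBBBBBBBB
BBBBBBBBB
BBBBBBRBB
BBBBBBBBB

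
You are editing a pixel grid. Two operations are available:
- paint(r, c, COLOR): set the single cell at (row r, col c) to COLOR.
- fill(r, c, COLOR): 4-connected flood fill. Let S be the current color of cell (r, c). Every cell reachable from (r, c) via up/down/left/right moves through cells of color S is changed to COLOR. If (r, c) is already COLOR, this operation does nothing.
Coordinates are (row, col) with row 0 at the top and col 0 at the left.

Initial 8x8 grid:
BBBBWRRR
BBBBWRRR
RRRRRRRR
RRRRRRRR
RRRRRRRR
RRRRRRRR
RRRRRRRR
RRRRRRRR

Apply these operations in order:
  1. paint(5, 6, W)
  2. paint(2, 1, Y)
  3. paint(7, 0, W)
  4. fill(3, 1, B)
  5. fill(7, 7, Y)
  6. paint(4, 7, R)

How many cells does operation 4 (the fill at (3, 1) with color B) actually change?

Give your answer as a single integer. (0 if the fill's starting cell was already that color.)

Answer: 51

Derivation:
After op 1 paint(5,6,W):
BBBBWRRR
BBBBWRRR
RRRRRRRR
RRRRRRRR
RRRRRRRR
RRRRRRWR
RRRRRRRR
RRRRRRRR
After op 2 paint(2,1,Y):
BBBBWRRR
BBBBWRRR
RYRRRRRR
RRRRRRRR
RRRRRRRR
RRRRRRWR
RRRRRRRR
RRRRRRRR
After op 3 paint(7,0,W):
BBBBWRRR
BBBBWRRR
RYRRRRRR
RRRRRRRR
RRRRRRRR
RRRRRRWR
RRRRRRRR
WRRRRRRR
After op 4 fill(3,1,B) [51 cells changed]:
BBBBWBBB
BBBBWBBB
BYBBBBBB
BBBBBBBB
BBBBBBBB
BBBBBBWB
BBBBBBBB
WBBBBBBB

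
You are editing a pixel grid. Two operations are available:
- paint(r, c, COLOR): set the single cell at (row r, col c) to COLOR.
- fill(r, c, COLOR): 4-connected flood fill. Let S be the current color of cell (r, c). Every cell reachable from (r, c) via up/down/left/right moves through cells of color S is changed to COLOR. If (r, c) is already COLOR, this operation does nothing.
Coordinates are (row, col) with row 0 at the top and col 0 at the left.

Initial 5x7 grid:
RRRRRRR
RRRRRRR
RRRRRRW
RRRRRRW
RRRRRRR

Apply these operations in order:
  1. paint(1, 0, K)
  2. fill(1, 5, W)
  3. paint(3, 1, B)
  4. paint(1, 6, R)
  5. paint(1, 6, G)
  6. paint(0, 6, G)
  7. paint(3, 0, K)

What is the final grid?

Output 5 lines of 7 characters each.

Answer: WWWWWWG
KWWWWWG
WWWWWWW
KBWWWWW
WWWWWWW

Derivation:
After op 1 paint(1,0,K):
RRRRRRR
KRRRRRR
RRRRRRW
RRRRRRW
RRRRRRR
After op 2 fill(1,5,W) [32 cells changed]:
WWWWWWW
KWWWWWW
WWWWWWW
WWWWWWW
WWWWWWW
After op 3 paint(3,1,B):
WWWWWWW
KWWWWWW
WWWWWWW
WBWWWWW
WWWWWWW
After op 4 paint(1,6,R):
WWWWWWW
KWWWWWR
WWWWWWW
WBWWWWW
WWWWWWW
After op 5 paint(1,6,G):
WWWWWWW
KWWWWWG
WWWWWWW
WBWWWWW
WWWWWWW
After op 6 paint(0,6,G):
WWWWWWG
KWWWWWG
WWWWWWW
WBWWWWW
WWWWWWW
After op 7 paint(3,0,K):
WWWWWWG
KWWWWWG
WWWWWWW
KBWWWWW
WWWWWWW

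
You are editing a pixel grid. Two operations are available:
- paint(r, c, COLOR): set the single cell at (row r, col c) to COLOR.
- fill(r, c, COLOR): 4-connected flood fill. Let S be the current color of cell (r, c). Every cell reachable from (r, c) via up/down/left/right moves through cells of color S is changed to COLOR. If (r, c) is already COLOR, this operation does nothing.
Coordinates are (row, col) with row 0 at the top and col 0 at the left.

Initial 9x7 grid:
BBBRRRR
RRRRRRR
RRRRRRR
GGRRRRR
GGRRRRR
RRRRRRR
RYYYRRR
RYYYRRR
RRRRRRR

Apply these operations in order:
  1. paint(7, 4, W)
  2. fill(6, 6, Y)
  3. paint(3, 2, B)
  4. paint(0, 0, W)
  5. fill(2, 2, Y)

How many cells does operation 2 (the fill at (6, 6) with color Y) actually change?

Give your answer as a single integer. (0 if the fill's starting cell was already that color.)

After op 1 paint(7,4,W):
BBBRRRR
RRRRRRR
RRRRRRR
GGRRRRR
GGRRRRR
RRRRRRR
RYYYRRR
RYYYWRR
RRRRRRR
After op 2 fill(6,6,Y) [49 cells changed]:
BBBYYYY
YYYYYYY
YYYYYYY
GGYYYYY
GGYYYYY
YYYYYYY
YYYYYYY
YYYYWYY
YYYYYYY

Answer: 49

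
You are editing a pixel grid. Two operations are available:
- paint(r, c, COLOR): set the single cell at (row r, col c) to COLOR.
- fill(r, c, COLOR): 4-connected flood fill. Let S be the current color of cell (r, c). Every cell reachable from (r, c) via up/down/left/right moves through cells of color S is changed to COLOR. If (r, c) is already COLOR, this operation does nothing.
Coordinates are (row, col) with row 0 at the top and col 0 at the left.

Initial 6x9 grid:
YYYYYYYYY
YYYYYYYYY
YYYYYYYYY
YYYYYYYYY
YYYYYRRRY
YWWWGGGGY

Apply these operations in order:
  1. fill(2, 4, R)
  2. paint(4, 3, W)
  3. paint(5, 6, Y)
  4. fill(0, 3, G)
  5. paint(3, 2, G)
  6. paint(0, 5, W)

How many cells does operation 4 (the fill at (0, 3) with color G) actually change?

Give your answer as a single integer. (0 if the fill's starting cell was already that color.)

After op 1 fill(2,4,R) [44 cells changed]:
RRRRRRRRR
RRRRRRRRR
RRRRRRRRR
RRRRRRRRR
RRRRRRRRR
RWWWGGGGR
After op 2 paint(4,3,W):
RRRRRRRRR
RRRRRRRRR
RRRRRRRRR
RRRRRRRRR
RRRWRRRRR
RWWWGGGGR
After op 3 paint(5,6,Y):
RRRRRRRRR
RRRRRRRRR
RRRRRRRRR
RRRRRRRRR
RRRWRRRRR
RWWWGGYGR
After op 4 fill(0,3,G) [46 cells changed]:
GGGGGGGGG
GGGGGGGGG
GGGGGGGGG
GGGGGGGGG
GGGWGGGGG
GWWWGGYGG

Answer: 46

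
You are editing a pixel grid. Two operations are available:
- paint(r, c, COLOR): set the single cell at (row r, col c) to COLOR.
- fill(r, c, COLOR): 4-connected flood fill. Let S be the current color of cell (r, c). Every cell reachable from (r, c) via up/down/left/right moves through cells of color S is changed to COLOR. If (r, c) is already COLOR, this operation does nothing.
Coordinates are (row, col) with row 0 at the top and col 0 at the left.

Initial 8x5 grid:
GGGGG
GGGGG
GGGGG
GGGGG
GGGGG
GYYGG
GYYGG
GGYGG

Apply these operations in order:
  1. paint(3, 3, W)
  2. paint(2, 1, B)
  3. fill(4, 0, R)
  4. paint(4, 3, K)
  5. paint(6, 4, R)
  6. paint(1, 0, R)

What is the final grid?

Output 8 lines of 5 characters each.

Answer: RRRRR
RRRRR
RBRRR
RRRWR
RRRKR
RYYRR
RYYRR
RRYRR

Derivation:
After op 1 paint(3,3,W):
GGGGG
GGGGG
GGGGG
GGGWG
GGGGG
GYYGG
GYYGG
GGYGG
After op 2 paint(2,1,B):
GGGGG
GGGGG
GBGGG
GGGWG
GGGGG
GYYGG
GYYGG
GGYGG
After op 3 fill(4,0,R) [33 cells changed]:
RRRRR
RRRRR
RBRRR
RRRWR
RRRRR
RYYRR
RYYRR
RRYRR
After op 4 paint(4,3,K):
RRRRR
RRRRR
RBRRR
RRRWR
RRRKR
RYYRR
RYYRR
RRYRR
After op 5 paint(6,4,R):
RRRRR
RRRRR
RBRRR
RRRWR
RRRKR
RYYRR
RYYRR
RRYRR
After op 6 paint(1,0,R):
RRRRR
RRRRR
RBRRR
RRRWR
RRRKR
RYYRR
RYYRR
RRYRR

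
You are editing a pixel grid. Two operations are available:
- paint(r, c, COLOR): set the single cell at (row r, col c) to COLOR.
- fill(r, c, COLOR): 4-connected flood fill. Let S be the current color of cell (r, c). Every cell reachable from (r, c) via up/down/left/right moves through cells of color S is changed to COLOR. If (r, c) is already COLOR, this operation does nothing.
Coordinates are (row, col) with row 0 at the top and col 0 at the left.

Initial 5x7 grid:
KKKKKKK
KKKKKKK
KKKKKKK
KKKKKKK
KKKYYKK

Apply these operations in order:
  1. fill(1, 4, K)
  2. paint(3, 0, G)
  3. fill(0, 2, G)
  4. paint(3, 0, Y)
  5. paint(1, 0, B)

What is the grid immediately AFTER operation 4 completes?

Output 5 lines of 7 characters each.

Answer: GGGGGGG
GGGGGGG
GGGGGGG
YGGGGGG
GGGYYGG

Derivation:
After op 1 fill(1,4,K) [0 cells changed]:
KKKKKKK
KKKKKKK
KKKKKKK
KKKKKKK
KKKYYKK
After op 2 paint(3,0,G):
KKKKKKK
KKKKKKK
KKKKKKK
GKKKKKK
KKKYYKK
After op 3 fill(0,2,G) [32 cells changed]:
GGGGGGG
GGGGGGG
GGGGGGG
GGGGGGG
GGGYYGG
After op 4 paint(3,0,Y):
GGGGGGG
GGGGGGG
GGGGGGG
YGGGGGG
GGGYYGG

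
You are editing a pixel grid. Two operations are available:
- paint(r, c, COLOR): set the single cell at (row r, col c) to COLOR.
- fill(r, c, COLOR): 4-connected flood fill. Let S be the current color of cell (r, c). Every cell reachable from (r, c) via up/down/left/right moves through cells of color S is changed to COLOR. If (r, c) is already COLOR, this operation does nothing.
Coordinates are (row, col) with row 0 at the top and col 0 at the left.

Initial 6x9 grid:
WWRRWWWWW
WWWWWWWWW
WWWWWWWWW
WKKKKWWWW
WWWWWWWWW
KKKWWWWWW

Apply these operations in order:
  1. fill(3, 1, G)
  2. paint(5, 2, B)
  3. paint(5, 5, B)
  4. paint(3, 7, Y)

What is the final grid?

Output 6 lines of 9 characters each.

After op 1 fill(3,1,G) [4 cells changed]:
WWRRWWWWW
WWWWWWWWW
WWWWWWWWW
WGGGGWWWW
WWWWWWWWW
KKKWWWWWW
After op 2 paint(5,2,B):
WWRRWWWWW
WWWWWWWWW
WWWWWWWWW
WGGGGWWWW
WWWWWWWWW
KKBWWWWWW
After op 3 paint(5,5,B):
WWRRWWWWW
WWWWWWWWW
WWWWWWWWW
WGGGGWWWW
WWWWWWWWW
KKBWWBWWW
After op 4 paint(3,7,Y):
WWRRWWWWW
WWWWWWWWW
WWWWWWWWW
WGGGGWWYW
WWWWWWWWW
KKBWWBWWW

Answer: WWRRWWWWW
WWWWWWWWW
WWWWWWWWW
WGGGGWWYW
WWWWWWWWW
KKBWWBWWW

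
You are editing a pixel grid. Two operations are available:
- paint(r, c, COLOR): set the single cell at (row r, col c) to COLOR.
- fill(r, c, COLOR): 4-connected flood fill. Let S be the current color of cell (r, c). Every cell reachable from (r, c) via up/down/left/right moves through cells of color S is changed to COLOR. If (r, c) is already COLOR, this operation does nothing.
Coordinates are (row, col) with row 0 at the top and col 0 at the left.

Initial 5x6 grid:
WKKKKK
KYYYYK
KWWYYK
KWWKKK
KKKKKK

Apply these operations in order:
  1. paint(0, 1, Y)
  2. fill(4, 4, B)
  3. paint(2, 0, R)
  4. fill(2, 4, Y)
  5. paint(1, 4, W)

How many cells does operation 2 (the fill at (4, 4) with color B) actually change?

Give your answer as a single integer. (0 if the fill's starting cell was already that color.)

Answer: 18

Derivation:
After op 1 paint(0,1,Y):
WYKKKK
KYYYYK
KWWYYK
KWWKKK
KKKKKK
After op 2 fill(4,4,B) [18 cells changed]:
WYBBBB
BYYYYB
BWWYYB
BWWBBB
BBBBBB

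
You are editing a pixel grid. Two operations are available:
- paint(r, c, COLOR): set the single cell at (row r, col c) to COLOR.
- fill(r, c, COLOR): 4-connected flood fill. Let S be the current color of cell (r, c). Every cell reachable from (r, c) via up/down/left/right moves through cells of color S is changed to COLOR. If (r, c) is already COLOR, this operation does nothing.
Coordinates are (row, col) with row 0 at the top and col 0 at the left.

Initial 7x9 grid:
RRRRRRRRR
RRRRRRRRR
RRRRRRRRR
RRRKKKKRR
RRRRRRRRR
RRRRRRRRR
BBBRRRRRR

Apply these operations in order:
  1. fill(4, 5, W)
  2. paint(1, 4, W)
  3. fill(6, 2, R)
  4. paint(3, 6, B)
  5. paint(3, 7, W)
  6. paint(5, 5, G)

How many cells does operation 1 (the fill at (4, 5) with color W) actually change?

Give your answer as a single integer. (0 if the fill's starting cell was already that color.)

Answer: 56

Derivation:
After op 1 fill(4,5,W) [56 cells changed]:
WWWWWWWWW
WWWWWWWWW
WWWWWWWWW
WWWKKKKWW
WWWWWWWWW
WWWWWWWWW
BBBWWWWWW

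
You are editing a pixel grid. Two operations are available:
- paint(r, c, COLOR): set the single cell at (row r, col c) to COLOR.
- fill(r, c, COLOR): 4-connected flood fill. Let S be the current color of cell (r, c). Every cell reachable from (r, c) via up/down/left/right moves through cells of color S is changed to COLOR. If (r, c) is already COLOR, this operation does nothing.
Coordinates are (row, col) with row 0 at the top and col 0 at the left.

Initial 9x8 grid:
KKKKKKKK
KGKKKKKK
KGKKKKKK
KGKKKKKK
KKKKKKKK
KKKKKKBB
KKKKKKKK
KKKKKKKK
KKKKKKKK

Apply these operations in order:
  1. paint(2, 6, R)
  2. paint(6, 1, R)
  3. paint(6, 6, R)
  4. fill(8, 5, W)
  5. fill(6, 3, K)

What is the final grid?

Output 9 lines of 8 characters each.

Answer: KKKKKKKK
KGKKKKKK
KGKKKKRK
KGKKKKKK
KKKKKKKK
KKKKKKBB
KRKKKKRK
KKKKKKKK
KKKKKKKK

Derivation:
After op 1 paint(2,6,R):
KKKKKKKK
KGKKKKKK
KGKKKKRK
KGKKKKKK
KKKKKKKK
KKKKKKBB
KKKKKKKK
KKKKKKKK
KKKKKKKK
After op 2 paint(6,1,R):
KKKKKKKK
KGKKKKKK
KGKKKKRK
KGKKKKKK
KKKKKKKK
KKKKKKBB
KRKKKKKK
KKKKKKKK
KKKKKKKK
After op 3 paint(6,6,R):
KKKKKKKK
KGKKKKKK
KGKKKKRK
KGKKKKKK
KKKKKKKK
KKKKKKBB
KRKKKKRK
KKKKKKKK
KKKKKKKK
After op 4 fill(8,5,W) [64 cells changed]:
WWWWWWWW
WGWWWWWW
WGWWWWRW
WGWWWWWW
WWWWWWWW
WWWWWWBB
WRWWWWRW
WWWWWWWW
WWWWWWWW
After op 5 fill(6,3,K) [64 cells changed]:
KKKKKKKK
KGKKKKKK
KGKKKKRK
KGKKKKKK
KKKKKKKK
KKKKKKBB
KRKKKKRK
KKKKKKKK
KKKKKKKK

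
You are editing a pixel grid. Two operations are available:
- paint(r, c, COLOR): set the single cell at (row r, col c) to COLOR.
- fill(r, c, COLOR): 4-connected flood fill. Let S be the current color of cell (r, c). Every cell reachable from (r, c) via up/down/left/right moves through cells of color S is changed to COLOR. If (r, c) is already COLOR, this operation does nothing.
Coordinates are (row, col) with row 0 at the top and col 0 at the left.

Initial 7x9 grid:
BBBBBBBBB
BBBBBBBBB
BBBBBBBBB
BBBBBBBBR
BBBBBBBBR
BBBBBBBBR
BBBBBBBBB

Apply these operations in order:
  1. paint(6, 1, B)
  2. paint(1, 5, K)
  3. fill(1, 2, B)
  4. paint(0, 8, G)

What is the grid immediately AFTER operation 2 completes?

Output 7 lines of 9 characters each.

Answer: BBBBBBBBB
BBBBBKBBB
BBBBBBBBB
BBBBBBBBR
BBBBBBBBR
BBBBBBBBR
BBBBBBBBB

Derivation:
After op 1 paint(6,1,B):
BBBBBBBBB
BBBBBBBBB
BBBBBBBBB
BBBBBBBBR
BBBBBBBBR
BBBBBBBBR
BBBBBBBBB
After op 2 paint(1,5,K):
BBBBBBBBB
BBBBBKBBB
BBBBBBBBB
BBBBBBBBR
BBBBBBBBR
BBBBBBBBR
BBBBBBBBB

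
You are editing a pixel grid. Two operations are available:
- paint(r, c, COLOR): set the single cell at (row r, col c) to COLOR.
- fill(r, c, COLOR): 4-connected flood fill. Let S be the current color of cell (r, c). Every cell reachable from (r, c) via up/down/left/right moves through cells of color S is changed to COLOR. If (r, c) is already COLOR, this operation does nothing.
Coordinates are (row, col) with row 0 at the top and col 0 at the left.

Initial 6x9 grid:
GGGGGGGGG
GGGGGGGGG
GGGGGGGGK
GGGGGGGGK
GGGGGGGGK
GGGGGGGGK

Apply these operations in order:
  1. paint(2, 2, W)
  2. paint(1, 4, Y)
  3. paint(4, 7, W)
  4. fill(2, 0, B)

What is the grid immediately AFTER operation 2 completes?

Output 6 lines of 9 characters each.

After op 1 paint(2,2,W):
GGGGGGGGG
GGGGGGGGG
GGWGGGGGK
GGGGGGGGK
GGGGGGGGK
GGGGGGGGK
After op 2 paint(1,4,Y):
GGGGGGGGG
GGGGYGGGG
GGWGGGGGK
GGGGGGGGK
GGGGGGGGK
GGGGGGGGK

Answer: GGGGGGGGG
GGGGYGGGG
GGWGGGGGK
GGGGGGGGK
GGGGGGGGK
GGGGGGGGK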